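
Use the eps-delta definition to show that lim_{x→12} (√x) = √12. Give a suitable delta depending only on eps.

delta = min(12, √12·eps)

Fix eps > 0. We want delta > 0 such that 0 < |x − 12| < delta implies |√x − √12| < eps.
Rationalise: √x − √12 = (x − 12)/(√x + √12), so |√x − √12| = |x − 12|/(√x + √12).
Restrict delta ≤ 12 so that |x − 12| < 12 forces x > 0, and then √x + √12 > √12.
Hence |√x − √12| < |x − 12|/√12, which is < eps once |x − 12| < √12·eps.
Take delta = min(12, √12·eps). If 0 < |x − 12| < delta then x > 0 and |√x − √12| < |x − 12|/√12 < eps.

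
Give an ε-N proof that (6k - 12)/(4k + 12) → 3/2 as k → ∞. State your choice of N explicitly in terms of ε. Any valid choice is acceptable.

N = (15/2)/ε

Let ε > 0. For k ≥ 1, |(6k - 12)/(4k + 12) − (3/2)| = |-120|/(4(4k + 12)) = 120/(4(4k + 12)).
Since 4k + 12 ≥ 4k for k ≥ 1, this is ≤ 120/(4·4k) = (15/2)/k.
So |(6k - 12)/(4k + 12) − (3/2)| < ε whenever k > (15/2)/ε.
Take N = (15/2)/ε. If k > N then |(6k - 12)/(4k + 12) − (3/2)| ≤ (15/2)/k < ε.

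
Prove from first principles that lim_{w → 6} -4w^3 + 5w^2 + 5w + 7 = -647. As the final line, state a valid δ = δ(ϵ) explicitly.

δ = min(1, ϵ/438)

Let ϵ > 0. We want δ > 0 such that 0 < |w − 6| < δ implies |(-4w^3 + 5w^2 + 5w + 7) + 647| < ϵ.
(-4w^3 + 5w^2 + 5w + 7) + 647 = -4w^3 + 5w^2 + 5w + 654 = (w − 6)(-4w^2 - 19w - 109).
So |(-4w^3 + 5w^2 + 5w + 7) + 647| = |w − 6|·|-4w^2 - 19w - 109|.
Assume first that |w − 6| < 1, so |w| < 7. Then |-4w^2 - 19w - 109| ≤ 4·7^2 + 19·7 + 109 = 438.
Hence |(-4w^3 + 5w^2 + 5w + 7) + 647| ≤ 438|w − 6| < ϵ provided |w − 6| < ϵ/438.
Choosing δ = min(1, ϵ/438) ensures both conditions, hence |(-4w^3 + 5w^2 + 5w + 7) + 647| < ϵ.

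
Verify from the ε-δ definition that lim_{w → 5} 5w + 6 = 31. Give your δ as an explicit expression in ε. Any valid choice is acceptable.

Fix ε > 0. We need δ > 0 so that 0 < |w − 5| < δ implies |(5w + 6) − 31| < ε.
|(5w + 6) − 31| = |5w - 25| = 5|w − 5|.
So 5|w − 5| < ε exactly when |w − 5| < ε/5.
Take δ = ε/5. If 0 < |w − 5| < δ then |(5w + 6) − 31| = 5|w − 5| < 5·(ε/5) = ε.

δ = ε/5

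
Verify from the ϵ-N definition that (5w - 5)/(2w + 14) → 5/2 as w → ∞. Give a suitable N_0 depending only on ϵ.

N_0 = 20/ϵ

Suppose ϵ > 0. We seek N_0 > 0 such that w > N_0 implies |(5w - 5)/(2w + 14) − (5/2)| < ϵ.
(5w - 5)/(2w + 14) − (5/2) = (2(5w - 5) − 5(2w + 14)) / (2(2w + 14)) = -80/(2(2w + 14)).
For w > 0 we have 2w + 14 > 2w, so |(5w - 5)/(2w + 14) − (5/2)| = 80/(2(2w + 14)) < 80/(2·2w) = 20/w.
Thus |(5w - 5)/(2w + 14) − (5/2)| < ϵ whenever w > 20/ϵ.
Take N_0 = 20/ϵ. If w > N_0 then |(5w - 5)/(2w + 14) − (5/2)| < 20/w < ϵ.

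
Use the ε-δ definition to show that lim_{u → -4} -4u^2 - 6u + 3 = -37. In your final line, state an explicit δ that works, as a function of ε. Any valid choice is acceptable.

δ = min(2, ε/34)

Let ε > 0. We want δ > 0 such that 0 < |u + 4| < δ implies |(-4u^2 - 6u + 3) + 37| < ε.
(-4u^2 - 6u + 3) + 37 = -4u^2 - 6u + 40 = (u + 4)(-4u + 10).
So |(-4u^2 - 6u + 3) + 37| = |u + 4|·|-4u + 10|.
Assume first that |u + 4| < 2, so |u| < 6. Then |-4u + 10| ≤ 4·6 + 10 = 34.
Hence |(-4u^2 - 6u + 3) + 37| ≤ 34|u + 4| < ε provided |u + 4| < ε/34.
Choosing δ = min(2, ε/34) ensures both conditions, hence |(-4u^2 - 6u + 3) + 37| < ε.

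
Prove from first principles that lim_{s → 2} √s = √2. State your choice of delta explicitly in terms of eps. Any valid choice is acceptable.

delta = min(2, √2·eps)

Fix eps > 0. We want delta > 0 such that 0 < |s − 2| < delta implies |√s − √2| < eps.
Rationalise: √s − √2 = (s − 2)/(√s + √2), so |√s − √2| = |s − 2|/(√s + √2).
Restrict delta ≤ 2 so that |s − 2| < 2 forces s > 0, and then √s + √2 > √2.
Hence |√s − √2| < |s − 2|/√2, which is < eps once |s − 2| < √2·eps.
Take delta = min(2, √2·eps). If 0 < |s − 2| < delta then s > 0 and |√s − √2| < |s − 2|/√2 < eps.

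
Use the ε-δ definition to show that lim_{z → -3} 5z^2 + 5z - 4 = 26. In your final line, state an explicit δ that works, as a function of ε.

Fix ε > 0. We want δ > 0 such that 0 < |z + 3| < δ implies |(5z^2 + 5z - 4) − 26| < ε.
(5z^2 + 5z - 4) − 26 = 5z^2 + 5z - 30 = (z + 3)(5z - 10).
So |(5z^2 + 5z - 4) − 26| = |z + 3|·|5z - 10|.
Assume first that |z + 3| < 2, so |z| < 5. Then |5z - 10| ≤ 5·5 + 10 = 35.
Hence |(5z^2 + 5z - 4) − 26| ≤ 35|z + 3| < ε provided |z + 3| < ε/35.
Take δ = min(2, ε/35). Then 0 < |z + 3| < δ gives both |z + 3| < 2 and |z + 3| < ε/35, so |(5z^2 + 5z - 4) − 26| < ε.

δ = min(2, ε/35)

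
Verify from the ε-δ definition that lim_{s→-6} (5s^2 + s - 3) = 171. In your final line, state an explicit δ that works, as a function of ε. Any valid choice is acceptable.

δ = min(2, ε/69)

Let ε > 0 be given. We want δ > 0 such that 0 < |s + 6| < δ implies |(5s^2 + s - 3) − 171| < ε.
(5s^2 + s - 3) − 171 = 5s^2 + s - 174 = (s + 6)(5s - 29).
So |(5s^2 + s - 3) − 171| = |s + 6|·|5s - 29|.
Assume first that |s + 6| < 2, so |s| < 8. Then |5s - 29| ≤ 5·8 + 29 = 69.
Hence |(5s^2 + s - 3) − 171| ≤ 69|s + 6| < ε provided |s + 6| < ε/69.
Choosing δ = min(2, ε/69) ensures both conditions, hence |(5s^2 + s - 3) − 171| < ε.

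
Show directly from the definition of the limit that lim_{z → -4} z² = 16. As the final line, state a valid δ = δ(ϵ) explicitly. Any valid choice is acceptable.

δ = min(1, ϵ/9)

Let ϵ > 0 be given. We seek δ > 0 with 0 < |z + 4| < δ ⇒ |z² − 16| < ϵ.
Factor: z² − 16 = (z + 4)(z - 4), so |z² − 16| = |z + 4|·|z - 4|.
Restrict δ ≤ 1. Then |z + 4| < 1 gives |z| < 5, so by the triangle inequality |z - 4| ≤ 5 + 4 = 9.
Hence |z² − 16| ≤ 9|z + 4|, which is < ϵ once |z + 4| < ϵ/9.
Take δ = min(1, ϵ/9). If 0 < |z + 4| < δ then both bounds hold and |z² − 16| ≤ 9|z + 4| < 9·(ϵ/9) = ϵ.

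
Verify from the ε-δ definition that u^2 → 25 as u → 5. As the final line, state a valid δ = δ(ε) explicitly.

δ = min(1, ε/11)

Let ε > 0. We seek δ > 0 with 0 < |u − 5| < δ ⇒ |u^2 − 25| < ε.
Factor: u^2 − 25 = (u − 5)(u + 5), so |u^2 − 25| = |u − 5|·|u + 5|.
Impose δ ≤ 1 so that |u| < 6; then |u + 5| ≤ 11.
Hence |u^2 − 25| ≤ 11|u − 5|, which is < ε once |u − 5| < ε/11.
Take δ = min(1, ε/11). If 0 < |u − 5| < δ then both bounds hold and |u^2 − 25| ≤ 11|u − 5| < 11·(ε/11) = ε.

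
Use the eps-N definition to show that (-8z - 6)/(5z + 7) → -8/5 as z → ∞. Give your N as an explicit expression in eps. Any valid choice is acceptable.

N = (26/25)/eps

Let eps > 0 be given. We seek N > 0 such that z > N implies |(-8z - 6)/(5z + 7) + 8/5| < eps.
(-8z - 6)/(5z + 7) + 8/5 = (5(-8z - 6) − (-8)(5z + 7)) / (5(5z + 7)) = 26/(5(5z + 7)).
For z > 0 we have 5z + 7 > 5z, so |(-8z - 6)/(5z + 7) + 8/5| = 26/(5(5z + 7)) < 26/(5·5z) = (26/25)/z.
Thus |(-8z - 6)/(5z + 7) + 8/5| < eps whenever z > (26/25)/eps.
Take N = (26/25)/eps. If z > N then |(-8z - 6)/(5z + 7) + 8/5| < (26/25)/z < eps.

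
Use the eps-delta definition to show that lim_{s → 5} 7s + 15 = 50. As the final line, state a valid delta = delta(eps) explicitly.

Suppose eps > 0. We need delta > 0 so that 0 < |s − 5| < delta implies |(7s + 15) − 50| < eps.
|(7s + 15) − 50| = |7s - 35| = 7|s − 5|.
So 7|s − 5| < eps exactly when |s − 5| < eps/7.
Take delta = eps/7. If 0 < |s − 5| < delta then |(7s + 15) − 50| = 7|s − 5| < 7·(eps/7) = eps.

delta = eps/7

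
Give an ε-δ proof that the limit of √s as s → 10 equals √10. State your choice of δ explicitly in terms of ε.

δ = min(10, √10·ε)

Let ε > 0 be given. We want δ > 0 such that 0 < |s − 10| < δ implies |√s − √10| < ε.
Multiplying by the conjugate, |√s − √10| = |s − 10|/(√s + √10).
Restrict δ ≤ 10 so that |s − 10| < 10 forces s > 0, and then √s + √10 > √10.
Hence |√s − √10| < |s − 10|/√10, which is < ε once |s − 10| < √10·ε.
Take δ = min(10, √10·ε). If 0 < |s − 10| < δ then s > 0 and |√s − √10| < |s − 10|/√10 < ε.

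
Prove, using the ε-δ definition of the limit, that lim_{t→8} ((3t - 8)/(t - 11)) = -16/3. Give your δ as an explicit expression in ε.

Fix ε > 0. We want δ > 0 with 0 < |t − 8| < δ ⇒ |(3t - 8)/(t - 11) + 16/3| < ε.
Combining over a common denominator, (3t - 8)/(t - 11) + 16/3 = [(3t - 8)·(-3) − 16·(t - 11)] / [(-3)·(t - 11)] = -25(t − 8) / ((-3)(t - 11)).
So |(3t - 8)/(t - 11) + 16/3| = 25|t − 8| / (3·|t − 11|).
Require δ ≤ 3/2, so |t − 11| ≥ |-3| − |t − 8| > 3 − 3/2 = 3/2.
Hence |(3t - 8)/(t - 11) + 16/3| < 25|t − 8|/(3·(3/2)) = (50/9)|t − 8|, which is < ε once |t − 8| < (9/50)ε.
Take δ = min(3/2, (9/50)ε). Then 0 < |t − 8| < δ forces both bounds, so |(3t - 8)/(t - 11) + 16/3| < ε.

δ = min(3/2, (9/50)ε)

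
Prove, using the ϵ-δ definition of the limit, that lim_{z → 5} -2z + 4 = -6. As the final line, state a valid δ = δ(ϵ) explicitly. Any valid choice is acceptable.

δ = ϵ/2

Let ϵ > 0. We need δ > 0 so that 0 < |z − 5| < δ implies |(-2z + 4) + 6| < ϵ.
|(-2z + 4) + 6| = |-2z + 10| = 2|z − 5|.
Thus it suffices that |z − 5| < ϵ/2.
Take δ = ϵ/2. If 0 < |z − 5| < δ then |(-2z + 4) + 6| = 2|z − 5| < 2·(ϵ/2) = ϵ.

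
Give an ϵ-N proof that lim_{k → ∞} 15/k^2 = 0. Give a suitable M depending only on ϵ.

M = (15/ϵ)^{1/2}

Let ϵ > 0 be given. For k ≥ 1, |15/k^2 − 0| = 15/k^2.
15/k^2 < ϵ ⇔ k^2 > 15/ϵ ⇔ k > (15/ϵ)^{1/2}.
Take M = (15/ϵ)^{1/2}. Then k > M implies 15/k^2 < ϵ.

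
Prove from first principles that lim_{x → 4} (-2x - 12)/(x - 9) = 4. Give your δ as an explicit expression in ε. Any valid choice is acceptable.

Let ε > 0 be given. We want δ > 0 with 0 < |x − 4| < δ ⇒ |(-2x - 12)/(x - 9) − 4| < ε.
Combining over a common denominator, (-2x - 12)/(x - 9) − 4 = [(-2x - 12)·(-5) − (-20)·(x - 9)] / [(-5)·(x - 9)] = 30(x − 4) / ((-5)(x - 9)).
So |(-2x - 12)/(x - 9) − 4| = 30|x − 4| / (5·|x − 9|).
Restrict δ ≤ 5/2. Then |x − 4| < 5/2 gives |x − 9| = |(x − 4) + (-5)| ≥ 5 − 5/2 = 5/2.
Hence |(-2x - 12)/(x - 9) − 4| < 30|x − 4|/(5·(5/2)) = (12/5)|x − 4|, which is < ε once |x − 4| < (5/12)ε.
Take δ = min(5/2, (5/12)ε). Then 0 < |x − 4| < δ forces both bounds, so |(-2x - 12)/(x - 9) − 4| < ε.

δ = min(5/2, (5/12)ε)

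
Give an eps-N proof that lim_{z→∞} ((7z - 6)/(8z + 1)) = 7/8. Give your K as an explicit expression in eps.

K = (55/64)/eps

Suppose eps > 0. We seek K > 0 such that z > K implies |(7z - 6)/(8z + 1) − (7/8)| < eps.
(7z - 6)/(8z + 1) − (7/8) = (8(7z - 6) − 7(8z + 1)) / (8(8z + 1)) = -55/(8(8z + 1)).
For z > 0 we have 8z + 1 > 8z, so |(7z - 6)/(8z + 1) − (7/8)| = 55/(8(8z + 1)) < 55/(8·8z) = (55/64)/z.
Thus |(7z - 6)/(8z + 1) − (7/8)| < eps whenever z > (55/64)/eps.
Take K = (55/64)/eps. If z > K then |(7z - 6)/(8z + 1) − (7/8)| < (55/64)/z < eps.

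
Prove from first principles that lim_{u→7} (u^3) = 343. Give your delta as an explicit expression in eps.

Suppose eps > 0. We seek delta > 0 with 0 < |u − 7| < delta ⇒ |u^3 − 343| < eps.
Factor: u^3 − 343 = (u − 7)(u^2 + 7u + 49), so |u^3 − 343| = |u − 7|·|u^2 + 7u + 49|.
Restrict delta ≤ 1. Then |u − 7| < 1 gives |u| < 8, so by the triangle inequality |u^2 + 7u + 49| ≤ 8^2 + 7·8 + 49 = 169.
Hence |u^3 − 343| ≤ 169|u − 7|, which is < eps once |u − 7| < eps/169.
Take delta = min(1, eps/169). If 0 < |u − 7| < delta then both bounds hold and |u^3 − 343| ≤ 169|u − 7| < 169·(eps/169) = eps.

delta = min(1, eps/169)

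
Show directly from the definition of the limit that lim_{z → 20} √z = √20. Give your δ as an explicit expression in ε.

δ = min(20, √20·ε)

Let ε > 0 be given. We want δ > 0 such that 0 < |z − 20| < δ implies |√z − √20| < ε.
Multiplying by the conjugate, |√z − √20| = |z − 20|/(√z + √20).
Restrict δ ≤ 20 so that |z − 20| < 20 forces z > 0, and then √z + √20 > √20.
Hence |√z − √20| < |z − 20|/√20, which is < ε once |z − 20| < √20·ε.
Take δ = min(20, √20·ε). If 0 < |z − 20| < δ then z > 0 and |√z − √20| < |z − 20|/√20 < ε.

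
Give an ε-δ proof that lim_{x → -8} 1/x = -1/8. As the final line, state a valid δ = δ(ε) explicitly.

δ = min(4, 32ε)

Let ε > 0 be given. We seek δ > 0 such that 0 < |x + 8| < δ implies |1/x + 1/8| < ε.
|1/x + 1/8| = |-8 − x|/(8·|x|) = |x + 8|/(8|x|).
Require δ ≤ 4 so that |x| > 8 − 4 = 4, hence 8|x| > 32.
Then |1/x + 1/8| < |x + 8|/32, which is < ε when |x + 8| < 32ε.
Take δ = min(4, 32ε). Then 0 < |x + 8| < δ gives both |x + 8| < 4 and |x + 8| < 32ε, so |1/x + 1/8| < ε.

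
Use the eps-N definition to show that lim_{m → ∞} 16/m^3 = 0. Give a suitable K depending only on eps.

Fix eps > 0. For m ≥ 1, |16/m^3 − 0| = 16/m^3.
16/m^3 < eps ⇔ m^3 > 16/eps ⇔ m > (16/eps)^{1/3}.
Take K = (16/eps)^{1/3}. Then m > K implies 16/m^3 < eps.

K = (16/eps)^{1/3}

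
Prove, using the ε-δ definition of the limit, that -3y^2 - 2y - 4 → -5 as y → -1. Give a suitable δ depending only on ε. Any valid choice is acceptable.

δ = min(1, ε/7)

Suppose ε > 0. We want δ > 0 such that 0 < |y + 1| < δ implies |(-3y^2 - 2y - 4) + 5| < ε.
(-3y^2 - 2y - 4) + 5 = -3y^2 - 2y + 1 = (y + 1)(-3y + 1).
So |(-3y^2 - 2y - 4) + 5| = |y + 1|·|-3y + 1|.
Assume first that |y + 1| < 1, so |y| < 2. Then |-3y + 1| ≤ 3·2 + 1 = 7.
Hence |(-3y^2 - 2y - 4) + 5| ≤ 7|y + 1| < ε provided |y + 1| < ε/7.
Choosing δ = min(1, ε/7) ensures both conditions, hence |(-3y^2 - 2y - 4) + 5| < ε.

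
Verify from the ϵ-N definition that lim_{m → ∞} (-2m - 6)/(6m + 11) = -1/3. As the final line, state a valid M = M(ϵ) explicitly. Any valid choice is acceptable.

M = (7/18)/ϵ

Fix ϵ > 0. For m ≥ 1, |(-2m - 6)/(6m + 11) + 1/3| = |-14|/(6(6m + 11)) = 14/(6(6m + 11)).
Since 6m + 11 ≥ 6m for m ≥ 1, this is ≤ 14/(6·6m) = (7/18)/m.
So |(-2m - 6)/(6m + 11) + 1/3| < ϵ whenever m > (7/18)/ϵ.
Take M = (7/18)/ϵ. If m > M then |(-2m - 6)/(6m + 11) + 1/3| ≤ (7/18)/m < ϵ.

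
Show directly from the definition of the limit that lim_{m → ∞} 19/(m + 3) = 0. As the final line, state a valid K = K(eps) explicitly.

Let eps > 0. For m ≥ 1, |19/(m + 3) − 0| = 19/(m + 3) ≤ 19/m.
We need 19/m < eps, i.e. m > 19/eps.
Take K = 19/eps. If m > K then |19/(m + 3)| ≤ 19/m < eps.

K = 19/eps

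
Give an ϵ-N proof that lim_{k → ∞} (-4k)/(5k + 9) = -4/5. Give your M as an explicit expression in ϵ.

M = (36/25)/ϵ

Suppose ϵ > 0. For k ≥ 1, |(-4k)/(5k + 9) + 4/5| = |36|/(5(5k + 9)) = 36/(5(5k + 9)).
Since 5k + 9 ≥ 5k for k ≥ 1, this is ≤ 36/(5·5k) = (36/25)/k.
So |(-4k)/(5k + 9) + 4/5| < ϵ whenever k > (36/25)/ϵ.
Take M = (36/25)/ϵ. If k > M then |(-4k)/(5k + 9) + 4/5| ≤ (36/25)/k < ϵ.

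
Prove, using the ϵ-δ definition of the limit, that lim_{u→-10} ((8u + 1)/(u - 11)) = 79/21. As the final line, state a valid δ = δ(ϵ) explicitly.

δ = min(21/2, (441/178)ϵ)

Fix ϵ > 0. We want δ > 0 with 0 < |u + 10| < δ ⇒ |(8u + 1)/(u - 11) − (79/21)| < ϵ.
Combining over a common denominator, (8u + 1)/(u - 11) − (79/21) = [(8u + 1)·(-21) − (-79)·(u - 11)] / [(-21)·(u - 11)] = -89(u + 10) / ((-21)(u - 11)).
So |(8u + 1)/(u - 11) − (79/21)| = 89|u + 10| / (21·|u − 11|).
Restrict δ ≤ 21/2. Then |u + 10| < 21/2 gives |u − 11| = |(u + 10) + (-21)| ≥ 21 − 21/2 = 21/2.
Hence |(8u + 1)/(u - 11) − (79/21)| < 89|u + 10|/(21·(21/2)) = (178/441)|u + 10|, which is < ϵ once |u + 10| < (441/178)ϵ.
Take δ = min(21/2, (441/178)ϵ). Then 0 < |u + 10| < δ forces both bounds, so |(8u + 1)/(u - 11) − (79/21)| < ϵ.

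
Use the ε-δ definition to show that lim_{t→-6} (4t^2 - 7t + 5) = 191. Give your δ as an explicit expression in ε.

Let ε > 0. We want δ > 0 such that 0 < |t + 6| < δ implies |(4t^2 - 7t + 5) − 191| < ε.
(4t^2 - 7t + 5) − 191 = 4t^2 - 7t - 186 = (t + 6)(4t - 31).
So |(4t^2 - 7t + 5) − 191| = |t + 6|·|4t - 31|.
Assume first that |t + 6| < 2, so |t| < 8. Then |4t - 31| ≤ 4·8 + 31 = 63.
Hence |(4t^2 - 7t + 5) − 191| ≤ 63|t + 6| < ε provided |t + 6| < ε/63.
Take δ = min(2, ε/63). Then 0 < |t + 6| < δ gives both |t + 6| < 2 and |t + 6| < ε/63, so |(4t^2 - 7t + 5) − 191| < ε.

δ = min(2, ε/63)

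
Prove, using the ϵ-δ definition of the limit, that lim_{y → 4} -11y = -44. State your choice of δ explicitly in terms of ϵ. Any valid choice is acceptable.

δ = ϵ/11

Suppose ϵ > 0. We need δ > 0 so that 0 < |y − 4| < δ implies |(-11y) + 44| < ϵ.
Since (-11y) + 44 = -11(y − 4), we have |(-11y) + 44| = 11|y − 4|.
Thus it suffices that |y − 4| < ϵ/11.
Take δ = ϵ/11. If 0 < |y − 4| < δ then |(-11y) + 44| = 11|y − 4| < 11·(ϵ/11) = ϵ.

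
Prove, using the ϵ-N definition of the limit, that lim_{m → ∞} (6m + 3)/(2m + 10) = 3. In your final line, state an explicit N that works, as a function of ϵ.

N = (27/2)/ϵ

Fix ϵ > 0. For m ≥ 1, |(6m + 3)/(2m + 10) − 3| = |-54|/(2(2m + 10)) = 54/(2(2m + 10)).
Since 2m + 10 ≥ 2m for m ≥ 1, this is ≤ 54/(2·2m) = (27/2)/m.
So |(6m + 3)/(2m + 10) − 3| < ϵ whenever m > (27/2)/ϵ.
Take N = (27/2)/ϵ. If m > N then |(6m + 3)/(2m + 10) − 3| ≤ (27/2)/m < ϵ.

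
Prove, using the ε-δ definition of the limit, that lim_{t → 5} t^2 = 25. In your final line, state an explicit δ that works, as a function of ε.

Let ε > 0. We seek δ > 0 with 0 < |t − 5| < δ ⇒ |t^2 − 25| < ε.
Factor: t^2 − 25 = (t − 5)(t + 5), so |t^2 − 25| = |t − 5|·|t + 5|.
Impose δ ≤ 1 so that |t| < 6; then |t + 5| ≤ 11.
Hence |t^2 − 25| ≤ 11|t − 5|, which is < ε once |t − 5| < ε/11.
Take δ = min(1, ε/11). If 0 < |t − 5| < δ then both bounds hold and |t^2 − 25| ≤ 11|t − 5| < 11·(ε/11) = ε.

δ = min(1, ε/11)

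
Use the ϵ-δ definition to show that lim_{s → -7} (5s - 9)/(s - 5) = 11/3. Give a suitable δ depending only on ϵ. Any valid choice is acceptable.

δ = min(6, (9/2)ϵ)

Fix ϵ > 0. We want δ > 0 with 0 < |s + 7| < δ ⇒ |(5s - 9)/(s - 5) − (11/3)| < ϵ.
Combining over a common denominator, (5s - 9)/(s - 5) − (11/3) = [(5s - 9)·(-12) − (-44)·(s - 5)] / [(-12)·(s - 5)] = -16(s + 7) / ((-12)(s - 5)).
So |(5s - 9)/(s - 5) − (11/3)| = 16|s + 7| / (12·|s − 5|).
Restrict δ ≤ 6. Then |s + 7| < 6 gives |s − 5| = |(s + 7) + (-12)| ≥ 12 − 6 = 6.
Hence |(5s - 9)/(s - 5) − (11/3)| < 16|s + 7|/(12·6) = (2/9)|s + 7|, which is < ϵ once |s + 7| < (9/2)ϵ.
Take δ = min(6, (9/2)ϵ). Then 0 < |s + 7| < δ forces both bounds, so |(5s - 9)/(s - 5) − (11/3)| < ϵ.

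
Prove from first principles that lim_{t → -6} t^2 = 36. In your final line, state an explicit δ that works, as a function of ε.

δ = min(1, ε/13)

Let ε > 0 be given. We seek δ > 0 with 0 < |t + 6| < δ ⇒ |t^2 − 36| < ε.
Factor: t^2 − 36 = (t + 6)(t - 6), so |t^2 − 36| = |t + 6|·|t - 6|.
Impose δ ≤ 1 so that |t| < 7; then |t - 6| ≤ 13.
Hence |t^2 − 36| ≤ 13|t + 6|, which is < ε once |t + 6| < ε/13.
Take δ = min(1, ε/13). If 0 < |t + 6| < δ then both bounds hold and |t^2 − 36| ≤ 13|t + 6| < 13·(ε/13) = ε.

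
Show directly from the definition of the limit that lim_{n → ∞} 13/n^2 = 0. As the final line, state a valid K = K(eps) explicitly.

K = (13/eps)^{1/2}

Fix eps > 0. For n ≥ 1, |13/n^2 − 0| = 13/n^2.
13/n^2 < eps ⇔ n^2 > 13/eps ⇔ n > (13/eps)^{1/2}.
Take K = (13/eps)^{1/2}. Then n > K implies 13/n^2 < eps.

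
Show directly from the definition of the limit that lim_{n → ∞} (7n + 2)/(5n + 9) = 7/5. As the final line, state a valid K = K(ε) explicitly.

Fix ε > 0. For n ≥ 1, |(7n + 2)/(5n + 9) − (7/5)| = |-53|/(5(5n + 9)) = 53/(5(5n + 9)).
Since 5n + 9 ≥ 5n for n ≥ 1, this is ≤ 53/(5·5n) = (53/25)/n.
So |(7n + 2)/(5n + 9) − (7/5)| < ε whenever n > (53/25)/ε.
Take K = (53/25)/ε. If n > K then |(7n + 2)/(5n + 9) − (7/5)| ≤ (53/25)/n < ε.

K = (53/25)/ε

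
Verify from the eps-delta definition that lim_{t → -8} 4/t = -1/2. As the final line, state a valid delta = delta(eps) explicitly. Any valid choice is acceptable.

delta = min(4, 8eps)

Let eps > 0. We seek delta > 0 such that 0 < |t + 8| < delta implies |4/t + 1/2| < eps.
|4/t + 1/2| = 4·|-8 − t|/(8·|t|) = 4|t + 8|/(8|t|).
Restrict delta ≤ 4. Then |t + 8| < 4 gives |t| > 4, so 8|t| > 32.
Then |4/t + 1/2| < 4|t + 8|/32, which is < eps when |t + 8| < 8eps.
Take delta = min(4, 8eps). Then 0 < |t + 8| < delta gives both |t + 8| < 4 and |t + 8| < 8eps, so |4/t + 1/2| < eps.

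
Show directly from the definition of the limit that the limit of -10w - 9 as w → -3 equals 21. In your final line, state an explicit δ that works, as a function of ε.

δ = ε/10

Suppose ε > 0. We need δ > 0 so that 0 < |w + 3| < δ implies |(-10w - 9) − 21| < ε.
Since (-10w - 9) − 21 = -10(w + 3), we have |(-10w - 9) − 21| = 10|w + 3|.
Thus it suffices that |w + 3| < ε/10.
Choosing δ = ε/10 gives |(-10w - 9) − 21| = 10|w + 3| < ε whenever |w + 3| < δ.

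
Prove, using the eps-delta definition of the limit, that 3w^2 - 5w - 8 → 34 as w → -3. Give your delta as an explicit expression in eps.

Fix eps > 0. We want delta > 0 such that 0 < |w + 3| < delta implies |(3w^2 - 5w - 8) − 34| < eps.
(3w^2 - 5w - 8) − 34 = 3w^2 - 5w - 42 = (w + 3)(3w - 14).
So |(3w^2 - 5w - 8) − 34| = |w + 3|·|3w - 14|.
Require delta ≤ 2. Then |w + 3| < 2 gives |w| < 5, and by the triangle inequality |3w - 14| ≤ 3·5 + 14 = 29.
Hence |(3w^2 - 5w - 8) − 34| ≤ 29|w + 3| < eps provided |w + 3| < eps/29.
Take delta = min(2, eps/29). Then 0 < |w + 3| < delta gives both |w + 3| < 2 and |w + 3| < eps/29, so |(3w^2 - 5w - 8) − 34| < eps.

delta = min(2, eps/29)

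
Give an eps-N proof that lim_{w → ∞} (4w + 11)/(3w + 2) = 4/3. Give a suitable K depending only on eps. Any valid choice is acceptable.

K = (25/9)/eps

Let eps > 0. We seek K > 0 such that w > K implies |(4w + 11)/(3w + 2) − (4/3)| < eps.
(4w + 11)/(3w + 2) − (4/3) = (3(4w + 11) − 4(3w + 2)) / (3(3w + 2)) = 25/(3(3w + 2)).
For w > 0 we have 3w + 2 > 3w, so |(4w + 11)/(3w + 2) − (4/3)| = 25/(3(3w + 2)) < 25/(3·3w) = (25/9)/w.
Thus |(4w + 11)/(3w + 2) − (4/3)| < eps whenever w > (25/9)/eps.
Take K = (25/9)/eps. If w > K then |(4w + 11)/(3w + 2) − (4/3)| < (25/9)/w < eps.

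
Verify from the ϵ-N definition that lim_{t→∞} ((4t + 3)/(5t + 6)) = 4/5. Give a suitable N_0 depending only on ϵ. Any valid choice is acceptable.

Let ϵ > 0 be given. We seek N_0 > 0 such that t > N_0 implies |(4t + 3)/(5t + 6) − (4/5)| < ϵ.
(4t + 3)/(5t + 6) − (4/5) = (5(4t + 3) − 4(5t + 6)) / (5(5t + 6)) = -9/(5(5t + 6)).
For t > 0 we have 5t + 6 > 5t, so |(4t + 3)/(5t + 6) − (4/5)| = 9/(5(5t + 6)) < 9/(5·5t) = (9/25)/t.
Thus |(4t + 3)/(5t + 6) − (4/5)| < ϵ whenever t > (9/25)/ϵ.
Take N_0 = (9/25)/ϵ. If t > N_0 then |(4t + 3)/(5t + 6) − (4/5)| < (9/25)/t < ϵ.

N_0 = (9/25)/ϵ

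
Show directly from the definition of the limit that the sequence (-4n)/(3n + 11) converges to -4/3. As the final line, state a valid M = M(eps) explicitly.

M = (44/9)/eps

Suppose eps > 0. For n ≥ 1, |(-4n)/(3n + 11) + 4/3| = |44|/(3(3n + 11)) = 44/(3(3n + 11)).
Since 3n + 11 ≥ 3n for n ≥ 1, this is ≤ 44/(3·3n) = (44/9)/n.
So |(-4n)/(3n + 11) + 4/3| < eps whenever n > (44/9)/eps.
Take M = (44/9)/eps. If n > M then |(-4n)/(3n + 11) + 4/3| ≤ (44/9)/n < eps.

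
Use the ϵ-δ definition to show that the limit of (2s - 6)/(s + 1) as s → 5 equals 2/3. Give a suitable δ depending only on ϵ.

Fix ϵ > 0. We want δ > 0 with 0 < |s − 5| < δ ⇒ |(2s - 6)/(s + 1) − (2/3)| < ϵ.
Combining over a common denominator, (2s - 6)/(s + 1) − (2/3) = [(2s - 6)·6 − 4·(s + 1)] / [6·(s + 1)] = 8(s − 5) / (6(s + 1)).
So |(2s - 6)/(s + 1) − (2/3)| = 8|s − 5| / (6·|s + 1|).
Require δ ≤ 3, so |s + 1| ≥ |6| − |s − 5| > 6 − 3 = 3.
Hence |(2s - 6)/(s + 1) − (2/3)| < 8|s − 5|/(6·3) = (4/9)|s − 5|, which is < ϵ once |s − 5| < (9/4)ϵ.
Take δ = min(3, (9/4)ϵ). Then 0 < |s − 5| < δ forces both bounds, so |(2s - 6)/(s + 1) − (2/3)| < ϵ.

δ = min(3, (9/4)ϵ)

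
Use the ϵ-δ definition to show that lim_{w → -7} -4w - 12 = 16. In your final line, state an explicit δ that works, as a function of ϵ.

Let ϵ > 0 be given. We need δ > 0 so that 0 < |w + 7| < δ implies |(-4w - 12) − 16| < ϵ.
|(-4w - 12) − 16| = |-4w - 28| = 4|w + 7|.
Thus it suffices that |w + 7| < ϵ/4.
Take δ = ϵ/4. If 0 < |w + 7| < δ then |(-4w - 12) − 16| = 4|w + 7| < 4·(ϵ/4) = ϵ.

δ = ϵ/4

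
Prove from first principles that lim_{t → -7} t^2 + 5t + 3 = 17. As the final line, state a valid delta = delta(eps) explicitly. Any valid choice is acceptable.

delta = min(2, eps/11)

Let eps > 0 be given. We want delta > 0 such that 0 < |t + 7| < delta implies |(t^2 + 5t + 3) − 17| < eps.
(t^2 + 5t + 3) − 17 = t^2 + 5t - 14 = (t + 7)(t - 2).
So |(t^2 + 5t + 3) − 17| = |t + 7|·|t - 2|.
Assume first that |t + 7| < 2, so |t| < 9. Then |t - 2| ≤ 9 + 2 = 11.
Hence |(t^2 + 5t + 3) − 17| ≤ 11|t + 7| < eps provided |t + 7| < eps/11.
Take delta = min(2, eps/11). Then 0 < |t + 7| < delta gives both |t + 7| < 2 and |t + 7| < eps/11, so |(t^2 + 5t + 3) − 17| < eps.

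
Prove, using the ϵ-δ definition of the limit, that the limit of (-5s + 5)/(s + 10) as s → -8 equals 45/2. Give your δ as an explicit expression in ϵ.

Let ϵ > 0 be given. We want δ > 0 with 0 < |s + 8| < δ ⇒ |(-5s + 5)/(s + 10) − (45/2)| < ϵ.
Combining over a common denominator, (-5s + 5)/(s + 10) − (45/2) = [(-5s + 5)·2 − 45·(s + 10)] / [2·(s + 10)] = -55(s + 8) / (2(s + 10)).
So |(-5s + 5)/(s + 10) − (45/2)| = 55|s + 8| / (2·|s + 10|).
Require δ ≤ 1, so |s + 10| ≥ |2| − |s + 8| > 2 − 1 = 1.
Hence |(-5s + 5)/(s + 10) − (45/2)| < 55|s + 8|/(2·1) = (55/2)|s + 8|, which is < ϵ once |s + 8| < (2/55)ϵ.
Take δ = min(1, (2/55)ϵ). Then 0 < |s + 8| < δ forces both bounds, so |(-5s + 5)/(s + 10) − (45/2)| < ϵ.

δ = min(1, (2/55)ϵ)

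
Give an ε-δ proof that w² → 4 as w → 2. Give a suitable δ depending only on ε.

δ = min(1, ε/5)

Fix ε > 0. We seek δ > 0 with 0 < |w − 2| < δ ⇒ |w² − 4| < ε.
Factor: w² − 4 = (w − 2)(w + 2), so |w² − 4| = |w − 2|·|w + 2|.
Impose δ ≤ 1 so that |w| < 3; then |w + 2| ≤ 5.
Hence |w² − 4| ≤ 5|w − 2|, which is < ε once |w − 2| < ε/5.
Take δ = min(1, ε/5). If 0 < |w − 2| < δ then both bounds hold and |w² − 4| ≤ 5|w − 2| < 5·(ε/5) = ε.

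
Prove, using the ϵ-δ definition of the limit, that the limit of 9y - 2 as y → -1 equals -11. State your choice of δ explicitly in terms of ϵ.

δ = ϵ/9

Suppose ϵ > 0. We need δ > 0 so that 0 < |y + 1| < δ implies |(9y - 2) + 11| < ϵ.
|(9y - 2) + 11| = |9y + 9| = 9|y + 1|.
So 9|y + 1| < ϵ exactly when |y + 1| < ϵ/9.
Choosing δ = ϵ/9 gives |(9y - 2) + 11| = 9|y + 1| < ϵ whenever |y + 1| < δ.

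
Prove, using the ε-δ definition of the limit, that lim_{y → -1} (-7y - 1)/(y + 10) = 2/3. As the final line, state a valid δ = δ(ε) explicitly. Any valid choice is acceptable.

δ = min(9/2, (27/46)ε)

Suppose ε > 0. We want δ > 0 with 0 < |y + 1| < δ ⇒ |(-7y - 1)/(y + 10) − (2/3)| < ε.
Combining over a common denominator, (-7y - 1)/(y + 10) − (2/3) = [(-7y - 1)·9 − 6·(y + 10)] / [9·(y + 10)] = -69(y + 1) / (9(y + 10)).
So |(-7y - 1)/(y + 10) − (2/3)| = 69|y + 1| / (9·|y + 10|).
Require δ ≤ 9/2, so |y + 10| ≥ |9| − |y + 1| > 9 − 9/2 = 9/2.
Hence |(-7y - 1)/(y + 10) − (2/3)| < 69|y + 1|/(9·(9/2)) = (46/27)|y + 1|, which is < ε once |y + 1| < (27/46)ε.
Take δ = min(9/2, (27/46)ε). Then 0 < |y + 1| < δ forces both bounds, so |(-7y - 1)/(y + 10) − (2/3)| < ε.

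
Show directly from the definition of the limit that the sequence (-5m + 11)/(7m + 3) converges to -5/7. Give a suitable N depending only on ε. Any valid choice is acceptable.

Suppose ε > 0. For m ≥ 1, |(-5m + 11)/(7m + 3) + 5/7| = |92|/(7(7m + 3)) = 92/(7(7m + 3)).
Since 7m + 3 ≥ 7m for m ≥ 1, this is ≤ 92/(7·7m) = (92/49)/m.
So |(-5m + 11)/(7m + 3) + 5/7| < ε whenever m > (92/49)/ε.
Take N = (92/49)/ε. If m > N then |(-5m + 11)/(7m + 3) + 5/7| ≤ (92/49)/m < ε.

N = (92/49)/ε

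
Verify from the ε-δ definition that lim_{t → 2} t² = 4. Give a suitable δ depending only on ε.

Let ε > 0 be given. We seek δ > 0 with 0 < |t − 2| < δ ⇒ |t² − 4| < ε.
Factor: t² − 4 = (t − 2)(t + 2), so |t² − 4| = |t − 2|·|t + 2|.
Impose δ ≤ 1 so that |t| < 3; then |t + 2| ≤ 5.
Hence |t² − 4| ≤ 5|t − 2|, which is < ε once |t − 2| < ε/5.
Take δ = min(1, ε/5). If 0 < |t − 2| < δ then both bounds hold and |t² − 4| ≤ 5|t − 2| < 5·(ε/5) = ε.

δ = min(1, ε/5)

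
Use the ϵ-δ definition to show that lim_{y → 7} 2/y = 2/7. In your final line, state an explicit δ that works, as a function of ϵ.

δ = min(7/2, (49/4)ϵ)

Fix ϵ > 0. We seek δ > 0 such that 0 < |y − 7| < δ implies |2/y − (2/7)| < ϵ.
|2/y − (2/7)| = 2·|7 − y|/(7·|y|) = 2|y − 7|/(7|y|).
Restrict δ ≤ 7/2. Then |y − 7| < 7/2 gives |y| > 7/2, so 7|y| > 49/2.
Then |2/y − (2/7)| < 2|y − 7|/(49/2), which is < ϵ when |y − 7| < (49/4)ϵ.
Take δ = min(7/2, (49/4)ϵ). Then 0 < |y − 7| < δ gives both |y − 7| < 7/2 and |y − 7| < (49/4)ϵ, so |2/y − (2/7)| < ϵ.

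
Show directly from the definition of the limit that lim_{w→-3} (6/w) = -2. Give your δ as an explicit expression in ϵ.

δ = min(3/2, (3/4)ϵ)

Let ϵ > 0. We seek δ > 0 such that 0 < |w + 3| < δ implies |6/w + 2| < ϵ.
|6/w + 2| = 6·|-3 − w|/(3·|w|) = 6|w + 3|/(3|w|).
Restrict δ ≤ 3/2. Then |w + 3| < 3/2 gives |w| > 3/2, so 3|w| > 9/2.
Then |6/w + 2| < 6|w + 3|/(9/2), which is < ϵ when |w + 3| < (3/4)ϵ.
Take δ = min(3/2, (3/4)ϵ). Then 0 < |w + 3| < δ gives both |w + 3| < 3/2 and |w + 3| < (3/4)ϵ, so |6/w + 2| < ϵ.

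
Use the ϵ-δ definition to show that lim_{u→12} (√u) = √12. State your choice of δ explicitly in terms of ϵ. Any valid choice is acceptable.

δ = min(12, √12·ϵ)

Suppose ϵ > 0. We want δ > 0 such that 0 < |u − 12| < δ implies |√u − √12| < ϵ.
Rationalise: √u − √12 = (u − 12)/(√u + √12), so |√u − √12| = |u − 12|/(√u + √12).
Restrict δ ≤ 12 so that |u − 12| < 12 forces u > 0, and then √u + √12 > √12.
Hence |√u − √12| < |u − 12|/√12, which is < ϵ once |u − 12| < √12·ϵ.
Take δ = min(12, √12·ϵ). If 0 < |u − 12| < δ then u > 0 and |√u − √12| < |u − 12|/√12 < ϵ.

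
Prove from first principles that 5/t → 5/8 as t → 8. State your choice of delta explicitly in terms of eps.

Let eps > 0 be given. We seek delta > 0 such that 0 < |t − 8| < delta implies |5/t − (5/8)| < eps.
|5/t − (5/8)| = 5·|8 − t|/(8·|t|) = 5|t − 8|/(8|t|).
Require delta ≤ 4 so that |t| > 8 − 4 = 4, hence 8|t| > 32.
Then |5/t − (5/8)| < 5|t − 8|/32, which is < eps when |t − 8| < (32/5)eps.
Take delta = min(4, (32/5)eps). Then 0 < |t − 8| < delta gives both |t − 8| < 4 and |t − 8| < (32/5)eps, so |5/t − (5/8)| < eps.

delta = min(4, (32/5)eps)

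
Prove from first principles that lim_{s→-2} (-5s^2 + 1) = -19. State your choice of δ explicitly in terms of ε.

δ = min(1, ε/25)

Let ε > 0. We want δ > 0 such that 0 < |s + 2| < δ implies |(-5s^2 + 1) + 19| < ε.
(-5s^2 + 1) + 19 = -5s^2 + 20 = (s + 2)(-5s + 10).
So |(-5s^2 + 1) + 19| = |s + 2|·|-5s + 10|.
Assume first that |s + 2| < 1, so |s| < 3. Then |-5s + 10| ≤ 5·3 + 10 = 25.
Hence |(-5s^2 + 1) + 19| ≤ 25|s + 2| < ε provided |s + 2| < ε/25.
Take δ = min(1, ε/25). Then 0 < |s + 2| < δ gives both |s + 2| < 1 and |s + 2| < ε/25, so |(-5s^2 + 1) + 19| < ε.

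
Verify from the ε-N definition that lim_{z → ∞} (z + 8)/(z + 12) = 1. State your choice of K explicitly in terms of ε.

Fix ε > 0. We seek K > 0 such that z > K implies |(z + 8)/(z + 12) − 1| < ε.
(z + 8)/(z + 12) − 1 = ((z + 8) − (z + 12)) / ((z + 12)) = -4/((z + 12)).
For z > 0 we have z + 12 > z, so |(z + 8)/(z + 12) − 1| = 4/((z + 12)) < 4/(z) = 4/z.
Thus |(z + 8)/(z + 12) − 1| < ε whenever z > 4/ε.
Take K = 4/ε. If z > K then |(z + 8)/(z + 12) − 1| < 4/z < ε.

K = 4/ε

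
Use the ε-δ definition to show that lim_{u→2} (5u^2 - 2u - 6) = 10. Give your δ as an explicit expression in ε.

δ = min(2, ε/28)

Let ε > 0. We want δ > 0 such that 0 < |u − 2| < δ implies |(5u^2 - 2u - 6) − 10| < ε.
(5u^2 - 2u - 6) − 10 = 5u^2 - 2u - 16 = (u − 2)(5u + 8).
So |(5u^2 - 2u - 6) − 10| = |u − 2|·|5u + 8|.
Require δ ≤ 2. Then |u − 2| < 2 gives |u| < 4, and by the triangle inequality |5u + 8| ≤ 5·4 + 8 = 28.
Hence |(5u^2 - 2u - 6) − 10| ≤ 28|u − 2| < ε provided |u − 2| < ε/28.
Choosing δ = min(2, ε/28) ensures both conditions, hence |(5u^2 - 2u - 6) − 10| < ε.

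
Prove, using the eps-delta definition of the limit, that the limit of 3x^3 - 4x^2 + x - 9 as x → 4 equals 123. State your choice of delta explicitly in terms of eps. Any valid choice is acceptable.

Suppose eps > 0. We want delta > 0 such that 0 < |x − 4| < delta implies |(3x^3 - 4x^2 + x - 9) − 123| < eps.
(3x^3 - 4x^2 + x - 9) − 123 = 3x^3 - 4x^2 + x - 132 = (x − 4)(3x^2 + 8x + 33).
So |(3x^3 - 4x^2 + x - 9) − 123| = |x − 4|·|3x^2 + 8x + 33|.
Require delta ≤ 1. Then |x − 4| < 1 gives |x| < 5, and by the triangle inequality |3x^2 + 8x + 33| ≤ 3·5^2 + 8·5 + 33 = 148.
Hence |(3x^3 - 4x^2 + x - 9) − 123| ≤ 148|x − 4| < eps provided |x − 4| < eps/148.
Choosing delta = min(1, eps/148) ensures both conditions, hence |(3x^3 - 4x^2 + x - 9) − 123| < eps.

delta = min(1, eps/148)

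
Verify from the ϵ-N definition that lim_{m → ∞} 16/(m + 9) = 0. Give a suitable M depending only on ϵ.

M = 16/ϵ

Let ϵ > 0 be given. For m ≥ 1, |16/(m + 9) − 0| = 16/(m + 9) ≤ 16/m.
We need 16/m < ϵ, i.e. m > 16/ϵ.
Take M = 16/ϵ. If m > M then |16/(m + 9)| ≤ 16/m < ϵ.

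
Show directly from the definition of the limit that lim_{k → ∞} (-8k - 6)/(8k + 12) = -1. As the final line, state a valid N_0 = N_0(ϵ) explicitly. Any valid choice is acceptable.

N_0 = (3/4)/ϵ

Let ϵ > 0 be given. For k ≥ 1, |(-8k - 6)/(8k + 12) + 1| = |48|/(8(8k + 12)) = 48/(8(8k + 12)).
Since 8k + 12 ≥ 8k for k ≥ 1, this is ≤ 48/(8·8k) = (3/4)/k.
So |(-8k - 6)/(8k + 12) + 1| < ϵ whenever k > (3/4)/ϵ.
Take N_0 = (3/4)/ϵ. If k > N_0 then |(-8k - 6)/(8k + 12) + 1| ≤ (3/4)/k < ϵ.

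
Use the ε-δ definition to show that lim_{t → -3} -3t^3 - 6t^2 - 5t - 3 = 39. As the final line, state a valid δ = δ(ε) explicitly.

δ = min(1, ε/74)

Let ε > 0. We want δ > 0 such that 0 < |t + 3| < δ implies |(-3t^3 - 6t^2 - 5t - 3) − 39| < ε.
(-3t^3 - 6t^2 - 5t - 3) − 39 = -3t^3 - 6t^2 - 5t - 42 = (t + 3)(-3t^2 + 3t - 14).
So |(-3t^3 - 6t^2 - 5t - 3) − 39| = |t + 3|·|-3t^2 + 3t - 14|.
Assume first that |t + 3| < 1, so |t| < 4. Then |-3t^2 + 3t - 14| ≤ 3·4^2 + 3·4 + 14 = 74.
Hence |(-3t^3 - 6t^2 - 5t - 3) − 39| ≤ 74|t + 3| < ε provided |t + 3| < ε/74.
Take δ = min(1, ε/74). Then 0 < |t + 3| < δ gives both |t + 3| < 1 and |t + 3| < ε/74, so |(-3t^3 - 6t^2 - 5t - 3) − 39| < ε.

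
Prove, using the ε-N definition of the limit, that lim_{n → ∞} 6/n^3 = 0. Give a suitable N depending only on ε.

N = (6/ε)^{1/3}

Let ε > 0. For n ≥ 1, |6/n^3 − 0| = 6/n^3.
6/n^3 < ε ⇔ n^3 > 6/ε ⇔ n > (6/ε)^{1/3}.
Take N = (6/ε)^{1/3}. Then n > N implies 6/n^3 < ε.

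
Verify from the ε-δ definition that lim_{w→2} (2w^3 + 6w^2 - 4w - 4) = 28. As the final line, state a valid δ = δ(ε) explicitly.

δ = min(1, ε/64)

Let ε > 0 be given. We want δ > 0 such that 0 < |w − 2| < δ implies |(2w^3 + 6w^2 - 4w - 4) − 28| < ε.
(2w^3 + 6w^2 - 4w - 4) − 28 = 2w^3 + 6w^2 - 4w - 32 = (w − 2)(2w^2 + 10w + 16).
So |(2w^3 + 6w^2 - 4w - 4) − 28| = |w − 2|·|2w^2 + 10w + 16|.
Assume first that |w − 2| < 1, so |w| < 3. Then |2w^2 + 10w + 16| ≤ 2·3^2 + 10·3 + 16 = 64.
Hence |(2w^3 + 6w^2 - 4w - 4) − 28| ≤ 64|w − 2| < ε provided |w − 2| < ε/64.
Choosing δ = min(1, ε/64) ensures both conditions, hence |(2w^3 + 6w^2 - 4w - 4) − 28| < ε.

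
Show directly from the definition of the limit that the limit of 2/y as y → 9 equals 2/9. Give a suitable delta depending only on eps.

delta = min(9/2, (81/4)eps)

Let eps > 0. We seek delta > 0 such that 0 < |y − 9| < delta implies |2/y − (2/9)| < eps.
|2/y − (2/9)| = 2·|9 − y|/(9·|y|) = 2|y − 9|/(9|y|).
Restrict delta ≤ 9/2. Then |y − 9| < 9/2 gives |y| > 9/2, so 9|y| > 81/2.
Then |2/y − (2/9)| < 2|y − 9|/(81/2), which is < eps when |y − 9| < (81/4)eps.
Take delta = min(9/2, (81/4)eps). Then 0 < |y − 9| < delta gives both |y − 9| < 9/2 and |y − 9| < (81/4)eps, so |2/y − (2/9)| < eps.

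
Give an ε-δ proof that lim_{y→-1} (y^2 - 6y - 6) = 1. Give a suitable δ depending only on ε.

Fix ε > 0. We want δ > 0 such that 0 < |y + 1| < δ implies |(y^2 - 6y - 6) − 1| < ε.
(y^2 - 6y - 6) − 1 = y^2 - 6y - 7 = (y + 1)(y - 7).
So |(y^2 - 6y - 6) − 1| = |y + 1|·|y - 7|.
Require δ ≤ 1. Then |y + 1| < 1 gives |y| < 2, and by the triangle inequality |y - 7| ≤ 2 + 7 = 9.
Hence |(y^2 - 6y - 6) − 1| ≤ 9|y + 1| < ε provided |y + 1| < ε/9.
Choosing δ = min(1, ε/9) ensures both conditions, hence |(y^2 - 6y - 6) − 1| < ε.

δ = min(1, ε/9)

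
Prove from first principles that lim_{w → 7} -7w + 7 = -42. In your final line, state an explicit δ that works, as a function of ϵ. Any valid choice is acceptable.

δ = ϵ/7

Fix ϵ > 0. We need δ > 0 so that 0 < |w − 7| < δ implies |(-7w + 7) + 42| < ϵ.
|(-7w + 7) + 42| = |-7w + 49| = 7|w − 7|.
Thus it suffices that |w − 7| < ϵ/7.
Choosing δ = ϵ/7 gives |(-7w + 7) + 42| = 7|w − 7| < ϵ whenever |w − 7| < δ.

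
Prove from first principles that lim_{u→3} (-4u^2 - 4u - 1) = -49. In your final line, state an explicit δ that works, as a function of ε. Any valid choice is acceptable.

δ = min(2, ε/36)

Suppose ε > 0. We want δ > 0 such that 0 < |u − 3| < δ implies |(-4u^2 - 4u - 1) + 49| < ε.
(-4u^2 - 4u - 1) + 49 = -4u^2 - 4u + 48 = (u − 3)(-4u - 16).
So |(-4u^2 - 4u - 1) + 49| = |u − 3|·|-4u - 16|.
Assume first that |u − 3| < 2, so |u| < 5. Then |-4u - 16| ≤ 4·5 + 16 = 36.
Hence |(-4u^2 - 4u - 1) + 49| ≤ 36|u − 3| < ε provided |u − 3| < ε/36.
Choosing δ = min(2, ε/36) ensures both conditions, hence |(-4u^2 - 4u - 1) + 49| < ε.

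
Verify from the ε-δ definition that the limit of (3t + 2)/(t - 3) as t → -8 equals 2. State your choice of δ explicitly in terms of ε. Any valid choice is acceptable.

Suppose ε > 0. We want δ > 0 with 0 < |t + 8| < δ ⇒ |(3t + 2)/(t - 3) − 2| < ε.
Combining over a common denominator, (3t + 2)/(t - 3) − 2 = [(3t + 2)·(-11) − (-22)·(t - 3)] / [(-11)·(t - 3)] = -11(t + 8) / ((-11)(t - 3)).
So |(3t + 2)/(t - 3) − 2| = 11|t + 8| / (11·|t − 3|).
Require δ ≤ 11/2, so |t − 3| ≥ |-11| − |t + 8| > 11 − 11/2 = 11/2.
Hence |(3t + 2)/(t - 3) − 2| < 11|t + 8|/(11·(11/2)) = (2/11)|t + 8|, which is < ε once |t + 8| < (11/2)ε.
Take δ = min(11/2, (11/2)ε). Then 0 < |t + 8| < δ forces both bounds, so |(3t + 2)/(t - 3) − 2| < ε.

δ = min(11/2, (11/2)ε)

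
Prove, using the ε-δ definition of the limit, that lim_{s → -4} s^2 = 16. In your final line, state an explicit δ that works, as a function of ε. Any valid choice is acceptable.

Suppose ε > 0. We seek δ > 0 with 0 < |s + 4| < δ ⇒ |s^2 − 16| < ε.
Factor: s^2 − 16 = (s + 4)(s - 4), so |s^2 − 16| = |s + 4|·|s - 4|.
Restrict δ ≤ 1. Then |s + 4| < 1 gives |s| < 5, so by the triangle inequality |s - 4| ≤ 5 + 4 = 9.
Hence |s^2 − 16| ≤ 9|s + 4|, which is < ε once |s + 4| < ε/9.
Take δ = min(1, ε/9). If 0 < |s + 4| < δ then both bounds hold and |s^2 − 16| ≤ 9|s + 4| < 9·(ε/9) = ε.

δ = min(1, ε/9)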